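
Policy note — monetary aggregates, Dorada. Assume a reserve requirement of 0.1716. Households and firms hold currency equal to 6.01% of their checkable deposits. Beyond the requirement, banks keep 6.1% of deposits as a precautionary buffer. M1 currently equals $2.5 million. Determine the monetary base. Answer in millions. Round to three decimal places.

The money multiplier is m = (1 + c) / (rr + e + c) = (1 + 0.0601) / (0.1716 + 0.061 + 0.0601) ≈ 3.62180.
MB = M / m = 2.5 / 3.62180 ≈ 0.6903 million.

$0.690 million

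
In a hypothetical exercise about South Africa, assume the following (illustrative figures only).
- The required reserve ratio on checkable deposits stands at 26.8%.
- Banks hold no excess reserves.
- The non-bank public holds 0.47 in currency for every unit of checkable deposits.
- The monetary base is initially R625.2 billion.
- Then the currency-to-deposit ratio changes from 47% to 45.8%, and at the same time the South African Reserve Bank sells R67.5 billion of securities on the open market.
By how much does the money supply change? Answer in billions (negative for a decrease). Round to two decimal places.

-125.31 billion

Before: m₁ = (1 + 0.47) / (0.268 + 0.47) ≈ 1.991870, MB₁ = 625.2, so M₁ = 1.991870 × 625.2 ≈ 1245.3171 billion.
After: m₂ = (1 + 0.458) / (0.268 + 0.458) ≈ 2.008264, MB₂ = 625.2 − 67.5 = 557.7, so M₂ = 2.008264 × 557.7 ≈ 1120.0088 billion.
ΔM = M₂ − M₁ = 1120.0088 − 1245.3171 = -125.3083 billion.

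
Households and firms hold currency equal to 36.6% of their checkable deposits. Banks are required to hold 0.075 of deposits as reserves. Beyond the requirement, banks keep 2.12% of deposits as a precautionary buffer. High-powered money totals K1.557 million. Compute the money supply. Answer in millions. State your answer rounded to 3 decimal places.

The money multiplier is m = (1 + c) / (rr + e + c) = (1 + 0.366) / (0.075 + 0.0212 + 0.366) ≈ 2.95543.
So M = m × MB = 2.95543 × 1.557 ≈ 4.6016 million.

K4.602 million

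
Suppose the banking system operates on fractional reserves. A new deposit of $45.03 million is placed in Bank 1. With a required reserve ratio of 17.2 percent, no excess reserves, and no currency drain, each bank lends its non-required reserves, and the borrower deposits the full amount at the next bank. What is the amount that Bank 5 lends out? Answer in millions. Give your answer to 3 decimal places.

$17.525 million

Each bank lends a fraction (1 − rr) = 0.8280 of the deposit it receives, so Bank 5 receives 45.03·0.8280^4 and lends 45.03·0.8280^5 ≈ 17.5248 million.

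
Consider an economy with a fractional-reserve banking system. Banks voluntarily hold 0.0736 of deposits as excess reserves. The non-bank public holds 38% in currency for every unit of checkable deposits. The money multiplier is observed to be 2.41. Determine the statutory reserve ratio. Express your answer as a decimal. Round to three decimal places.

0.119

Using m = 2.41. Since m = (1 + c)/(c + rr + e), the denominator satisfies c + rr + e = (1 + c)/m = (1 + 0.38) / 2.41 ≈ 0.572614.
With c = 0.38 and e = 0.0736, the statutory reserve ratio is 0.572614 − 0.38 − 0.0736 = 0.119014.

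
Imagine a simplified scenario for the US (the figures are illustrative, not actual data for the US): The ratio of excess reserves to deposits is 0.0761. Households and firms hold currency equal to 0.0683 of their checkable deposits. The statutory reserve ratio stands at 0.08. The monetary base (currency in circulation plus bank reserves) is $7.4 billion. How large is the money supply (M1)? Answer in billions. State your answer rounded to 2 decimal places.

$35.23 billion

The money multiplier is m = (1 + c) / (rr + e + c) = (1 + 0.0683) / (0.08 + 0.0761 + 0.0683) ≈ 4.7607.
So M = m × MB = 4.7607 × 7.4 ≈ 35.2292 billion.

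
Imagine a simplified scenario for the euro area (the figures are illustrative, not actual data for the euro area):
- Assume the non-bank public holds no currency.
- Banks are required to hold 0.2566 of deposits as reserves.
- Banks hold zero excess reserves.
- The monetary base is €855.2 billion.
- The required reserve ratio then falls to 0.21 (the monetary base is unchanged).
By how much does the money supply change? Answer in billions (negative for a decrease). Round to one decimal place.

Initially m₁ = 1 / (0.2566) ≈ 3.89712, so M₁ = 3.89712 × 855.2 ≈ 3332.817 billion.
After the change m₂ = 1 / (0.21) ≈ 4.76190, so M₂ = 4.76190 × 855.2 ≈ 4072.3769 billion.
ΔM = M₂ − M₁ = 4072.3769 − 3332.817 = 739.5599 billion.

€739.6 billion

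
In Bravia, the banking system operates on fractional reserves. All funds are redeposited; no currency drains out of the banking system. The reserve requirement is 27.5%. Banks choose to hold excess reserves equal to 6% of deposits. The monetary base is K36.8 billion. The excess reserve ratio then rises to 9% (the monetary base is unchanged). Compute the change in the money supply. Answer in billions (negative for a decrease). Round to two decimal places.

-9.03 billion

Initially m₁ = 1 / (0.275 + 0.06) ≈ 2.98507, so M₁ = 2.98507 × 36.8 ≈ 109.8506 billion.
After the change m₂ = 1 / (0.275 + 0.09) ≈ 2.73973, so M₂ = 2.73973 × 36.8 ≈ 100.8221 billion.
ΔM = M₂ − M₁ = 100.8221 − 109.8506 = -9.0285 billion.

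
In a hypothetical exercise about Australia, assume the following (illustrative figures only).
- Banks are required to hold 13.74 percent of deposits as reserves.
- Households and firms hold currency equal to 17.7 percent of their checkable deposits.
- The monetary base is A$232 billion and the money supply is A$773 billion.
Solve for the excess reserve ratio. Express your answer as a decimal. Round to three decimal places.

0.039

Using m = M/MB = 773/232 ≈ 3.331897. Since m = (1 + c)/(c + rr + e), the denominator satisfies c + rr + e = (1 + c)/m = (1 + 0.177) / 3.331897 ≈ 0.353252.
With c = 0.177 and rr = 0.1374, the excess reserve ratio is 0.353252 − 0.177 − 0.1374 = 0.038852.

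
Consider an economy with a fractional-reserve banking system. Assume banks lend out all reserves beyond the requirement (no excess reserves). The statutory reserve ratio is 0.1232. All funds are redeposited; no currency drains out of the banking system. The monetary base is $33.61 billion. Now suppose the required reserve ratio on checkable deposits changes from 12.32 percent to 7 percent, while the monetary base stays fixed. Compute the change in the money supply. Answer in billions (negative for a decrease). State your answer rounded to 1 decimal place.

$207.3 billion

Initially m₁ = 1 / (0.1232) ≈ 8.1169, so M₁ = 8.1169 × 33.61 ≈ 272.809 billion.
After the change m₂ = 1 / (0.07) ≈ 14.2857, so M₂ = 14.2857 × 33.61 ≈ 480.1424 billion.
ΔM = M₂ − M₁ = 480.1424 − 272.809 = 207.3334 billion.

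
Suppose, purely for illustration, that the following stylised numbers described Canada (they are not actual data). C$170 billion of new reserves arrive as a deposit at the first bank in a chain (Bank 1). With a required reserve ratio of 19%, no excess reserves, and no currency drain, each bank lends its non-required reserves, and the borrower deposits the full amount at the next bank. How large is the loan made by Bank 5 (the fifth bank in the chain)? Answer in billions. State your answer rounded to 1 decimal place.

Each bank lends a fraction (1 − rr) = 0.8100 of the deposit it receives, so Bank 5 receives 170·0.8100^4 and lends 170·0.8100^5 ≈ 59.2753 billion.

C$59.3 billion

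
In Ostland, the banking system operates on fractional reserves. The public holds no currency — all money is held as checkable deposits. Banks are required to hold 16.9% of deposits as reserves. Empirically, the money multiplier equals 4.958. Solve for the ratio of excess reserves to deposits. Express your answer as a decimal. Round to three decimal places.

Using m = 4.958. Since m = (1 + c)/(c + rr + e), the denominator satisfies c + rr + e = (1 + c)/m = (1 + 0) / 4.958 ≈ 0.201694.
With c = 0 and rr = 0.169, the ratio of excess reserves to deposits is 0.201694 − 0 − 0.169 = 0.032694.

0.033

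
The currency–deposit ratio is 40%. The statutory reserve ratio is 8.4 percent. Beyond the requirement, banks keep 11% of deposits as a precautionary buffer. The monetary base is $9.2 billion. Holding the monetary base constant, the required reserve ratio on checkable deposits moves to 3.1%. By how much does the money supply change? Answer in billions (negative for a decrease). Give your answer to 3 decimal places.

Initially m₁ = (1 + 0.4) / (0.084 + 0.11 + 0.4) ≈ 2.35690, so M₁ = 2.35690 × 9.2 ≈ 21.6835 billion.
After the change m₂ = (1 + 0.4) / (0.031 + 0.11 + 0.4) ≈ 2.58780, so M₂ = 2.58780 × 9.2 ≈ 23.8078 billion.
ΔM = M₂ − M₁ = 23.8078 − 21.6835 = 2.1243 billion.

$2.124 billion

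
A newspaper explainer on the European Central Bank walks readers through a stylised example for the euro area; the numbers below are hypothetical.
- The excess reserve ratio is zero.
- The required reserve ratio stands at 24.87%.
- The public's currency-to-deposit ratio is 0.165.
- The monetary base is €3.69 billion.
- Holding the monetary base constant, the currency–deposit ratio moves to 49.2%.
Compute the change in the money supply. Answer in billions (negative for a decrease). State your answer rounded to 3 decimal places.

-2.958 billion

Initially m₁ = (1 + 0.165) / (0.2487 + 0.165) ≈ 2.81605, so M₁ = 2.81605 × 3.69 ≈ 10.3912 billion.
After the change m₂ = (1 + 0.492) / (0.2487 + 0.492) ≈ 2.01431, so M₂ = 2.01431 × 3.69 ≈ 7.4328 billion.
ΔM = M₂ − M₁ = 7.4328 − 10.3912 = -2.9584 billion.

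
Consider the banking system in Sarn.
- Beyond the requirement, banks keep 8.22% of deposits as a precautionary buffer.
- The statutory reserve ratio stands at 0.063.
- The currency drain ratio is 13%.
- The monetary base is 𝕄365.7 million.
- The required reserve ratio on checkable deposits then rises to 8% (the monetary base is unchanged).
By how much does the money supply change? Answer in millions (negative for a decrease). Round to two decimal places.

-87.36 million

Initially m₁ = (1 + 0.13) / (0.063 + 0.0822 + 0.13) ≈ 4.106105, so M₁ = 4.106105 × 365.7 ≈ 1501.6026 million.
After the change m₂ = (1 + 0.13) / (0.08 + 0.0822 + 0.13) ≈ 3.867214, so M₂ = 3.867214 × 365.7 ≈ 1414.2402 million.
ΔM = M₂ − M₁ = 1414.2402 − 1501.6026 = -87.3624 million.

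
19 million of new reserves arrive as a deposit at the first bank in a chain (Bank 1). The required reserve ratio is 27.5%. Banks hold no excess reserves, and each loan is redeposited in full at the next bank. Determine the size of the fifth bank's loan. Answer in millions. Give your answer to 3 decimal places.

3.806 million

Each bank lends a fraction (1 − rr) = 0.7250 of the deposit it receives, so Bank 5 receives 19·0.7250^4 and lends 19·0.7250^5 ≈ 3.8058 million.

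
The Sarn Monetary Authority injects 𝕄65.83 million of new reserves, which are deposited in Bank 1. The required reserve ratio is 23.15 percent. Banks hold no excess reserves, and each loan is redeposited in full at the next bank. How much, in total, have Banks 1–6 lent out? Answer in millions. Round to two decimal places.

Bank i lends (1 − rr)^i of the original deposit: Bank 1 lends 65.83·0.7685 ≈ 50.5904, Bank 2 lends 65.83·0.7685² ≈ 38.8787, and so on.
Summing a geometric series: total = 65.83·[0.7685·(1 − 0.7685^6) / (1 − 0.7685)] ≈ 173.5155 million.

𝕄173.52 million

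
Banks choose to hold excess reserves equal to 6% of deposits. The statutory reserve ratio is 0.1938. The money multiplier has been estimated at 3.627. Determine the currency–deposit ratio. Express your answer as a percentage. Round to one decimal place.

Using m = 3.627. From m = (1 + c)/(c + rr + e), rearranging gives 1 + c = m·(c + rr + e), so c·(1 − m) = m·(rr + e) − 1.
Hence c = [m·(rr + e) − 1]/(1 − m) = [3.627 × (0.1938 + 0.06) − 1] / (1 − 3.627) ≈ 0.030250.

3.0%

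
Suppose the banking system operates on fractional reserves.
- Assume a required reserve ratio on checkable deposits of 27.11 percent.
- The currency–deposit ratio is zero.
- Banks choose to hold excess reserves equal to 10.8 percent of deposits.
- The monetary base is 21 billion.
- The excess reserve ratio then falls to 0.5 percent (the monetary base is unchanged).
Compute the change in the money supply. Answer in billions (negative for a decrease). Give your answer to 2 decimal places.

20.67 billion

Initially m₁ = 1 / (0.2711 + 0.108) ≈ 2.63783, so M₁ = 2.63783 × 21 ≈ 55.3944 billion.
After the change m₂ = 1 / (0.2711 + 0.005) ≈ 3.62188, so M₂ = 3.62188 × 21 ≈ 76.0595 billion.
ΔM = M₂ − M₁ = 76.0595 − 55.3944 = 20.6651 billion.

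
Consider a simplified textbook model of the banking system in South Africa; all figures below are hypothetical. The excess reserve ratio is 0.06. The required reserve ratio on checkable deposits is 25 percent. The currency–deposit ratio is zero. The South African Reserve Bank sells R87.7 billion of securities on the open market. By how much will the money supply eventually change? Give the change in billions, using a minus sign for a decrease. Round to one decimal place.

-282.9 billion

The money multiplier is m = 1 / (rr + e) = 1 / (0.25 + 0.06) ≈ 3.2258.
The sale removes 87.7 billion of base, so ΔM = m × ΔMB = 3.2258 × (−87.7) ≈ -282.9027 billion.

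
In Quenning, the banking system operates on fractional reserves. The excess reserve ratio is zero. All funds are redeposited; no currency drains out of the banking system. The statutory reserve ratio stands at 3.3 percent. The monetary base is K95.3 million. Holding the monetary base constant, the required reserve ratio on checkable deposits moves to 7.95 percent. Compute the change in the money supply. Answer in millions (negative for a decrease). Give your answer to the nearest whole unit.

Initially m₁ = 1 / (0.033) ≈ 30.3030, so M₁ = 30.3030 × 95.3 = 2887.8759 million.
After the change m₂ = 1 / (0.0795) ≈ 12.5786, so M₂ = 12.5786 × 95.3 ≈ 1198.7406 million.
ΔM = M₂ − M₁ = 1198.7406 − 2887.8759 = -1689.1353 million.

-1689 million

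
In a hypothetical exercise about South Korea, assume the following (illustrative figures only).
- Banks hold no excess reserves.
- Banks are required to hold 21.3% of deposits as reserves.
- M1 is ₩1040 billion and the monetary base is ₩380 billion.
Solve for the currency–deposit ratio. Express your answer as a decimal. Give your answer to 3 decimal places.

Using m = M/MB = 1040/380 ≈ 2.736842. From m = (1 + c)/(c + rr + e), rearranging gives 1 + c = m·(c + rr + e), so c·(1 − m) = m·(rr + e) − 1.
Hence c = [m·(rr + e) − 1]/(1 − m) = [2.736842 × (0.213 + 0) − 1] / (1 − 2.736842) ≈ 0.240121.

0.240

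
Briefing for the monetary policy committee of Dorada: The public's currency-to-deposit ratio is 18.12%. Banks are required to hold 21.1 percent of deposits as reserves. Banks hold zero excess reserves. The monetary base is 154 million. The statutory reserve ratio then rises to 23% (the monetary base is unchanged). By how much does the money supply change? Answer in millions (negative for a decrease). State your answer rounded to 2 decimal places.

Initially m₁ = (1 + 0.1812) / (0.211 + 0.1812) ≈ 3.011729, so M₁ = 3.011729 × 154 ≈ 463.8063 million.
After the change m₂ = (1 + 0.1812) / (0.23 + 0.1812) ≈ 2.872568, so M₂ = 2.872568 × 154 ≈ 442.3755 million.
ΔM = M₂ − M₁ = 442.3755 − 463.8063 = -21.4308 million.

-21.43 million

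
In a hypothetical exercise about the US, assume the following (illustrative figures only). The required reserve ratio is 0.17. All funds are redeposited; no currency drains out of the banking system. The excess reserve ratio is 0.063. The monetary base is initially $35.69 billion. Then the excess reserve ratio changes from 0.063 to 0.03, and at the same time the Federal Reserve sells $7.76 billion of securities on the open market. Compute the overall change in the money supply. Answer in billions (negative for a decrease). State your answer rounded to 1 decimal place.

Before: m₁ = 1 / (0.17 + 0.063) ≈ 4.2918, MB₁ = 35.69, so M₁ = 4.2918 × 35.69 ≈ 153.1743 billion.
After: m₂ = 1 / (0.17 + 0.03) = 5, MB₂ = 35.69 − 7.76 = 27.93, so M₂ = 5 × 27.93 = 139.65 billion.
ΔM = M₂ − M₁ = 139.65 − 153.1743 = -13.5243 billion.

-13.5 billion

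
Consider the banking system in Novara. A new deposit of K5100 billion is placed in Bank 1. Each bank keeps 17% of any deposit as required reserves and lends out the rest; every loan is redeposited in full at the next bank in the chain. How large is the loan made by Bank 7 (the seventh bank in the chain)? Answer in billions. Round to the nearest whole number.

Each bank lends a fraction (1 − rr) = 0.8300 of the deposit it receives, so Bank 7 receives 5100·0.8300^6 and lends 5100·0.8300^7 ≈ 1383.9386 billion.

K1384 billion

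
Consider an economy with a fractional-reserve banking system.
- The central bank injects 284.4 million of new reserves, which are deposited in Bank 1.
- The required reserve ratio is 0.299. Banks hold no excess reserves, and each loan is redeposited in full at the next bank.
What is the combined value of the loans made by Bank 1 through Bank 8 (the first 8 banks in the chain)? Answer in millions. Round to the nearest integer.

Bank i lends (1 − rr)^i of the original deposit: Bank 1 lends 284.4·0.7010 = 199.3644, Bank 2 lends 284.4·0.7010² ≈ 139.7544, and so on.
Summing a geometric series: total = 284.4·[0.7010·(1 − 0.7010^8) / (1 − 0.7010)] ≈ 627.8911 million.

628 million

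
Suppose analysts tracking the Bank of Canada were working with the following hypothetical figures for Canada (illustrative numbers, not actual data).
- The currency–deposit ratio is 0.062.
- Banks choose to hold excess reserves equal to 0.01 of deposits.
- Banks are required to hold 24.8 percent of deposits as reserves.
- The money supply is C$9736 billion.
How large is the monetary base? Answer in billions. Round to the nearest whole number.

The money multiplier is m = (1 + c) / (rr + e + c) = (1 + 0.062) / (0.248 + 0.01 + 0.062) = 3.31875.
MB = M / m = 9736 / 3.31875 ≈ 2933.6347 billion.

C$2934 billion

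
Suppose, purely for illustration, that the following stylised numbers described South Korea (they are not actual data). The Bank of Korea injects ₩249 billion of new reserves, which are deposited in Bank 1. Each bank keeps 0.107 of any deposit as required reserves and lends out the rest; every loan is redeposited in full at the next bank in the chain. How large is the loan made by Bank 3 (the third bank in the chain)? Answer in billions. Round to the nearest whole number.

₩177 billion

Each bank lends a fraction (1 − rr) = 0.8930 of the deposit it receives, so Bank 3 receives 249·0.8930^2 and lends 249·0.8930^3 ≈ 177.3184 billion.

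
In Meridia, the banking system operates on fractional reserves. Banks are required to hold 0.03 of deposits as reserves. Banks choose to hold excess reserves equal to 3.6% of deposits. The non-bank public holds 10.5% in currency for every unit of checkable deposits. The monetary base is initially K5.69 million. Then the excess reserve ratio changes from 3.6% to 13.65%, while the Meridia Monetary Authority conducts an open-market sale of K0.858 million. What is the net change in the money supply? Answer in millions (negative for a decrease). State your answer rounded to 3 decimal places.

-17.103 million

Before: m₁ = (1 + 0.105) / (0.03 + 0.036 + 0.105) ≈ 6.46199, MB₁ = 5.69, so M₁ = 6.46199 × 5.69 ≈ 36.7687 million.
After: m₂ = (1 + 0.105) / (0.03 + 0.1365 + 0.105) ≈ 4.06998, MB₂ = 5.69 − 0.858 = 4.832, so M₂ = 4.06998 × 4.832 ≈ 19.6661 million.
ΔM = M₂ − M₁ = 19.6661 − 36.7687 = -17.1026 million.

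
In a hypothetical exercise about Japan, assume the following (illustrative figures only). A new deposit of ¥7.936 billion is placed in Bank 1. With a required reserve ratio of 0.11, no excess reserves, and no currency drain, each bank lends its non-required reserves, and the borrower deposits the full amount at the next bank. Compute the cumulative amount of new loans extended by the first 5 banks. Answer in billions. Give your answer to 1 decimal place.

Bank i lends (1 − rr)^i of the original deposit: Bank 1 lends 7.936·0.8900 ≈ 7.0630, Bank 2 lends 7.936·0.8900² ≈ 6.2861, and so on.
Summing a geometric series: total = 7.936·[0.8900·(1 − 0.8900^5) / (1 − 0.8900)] ≈ 28.3545 billion.

¥28.4 billion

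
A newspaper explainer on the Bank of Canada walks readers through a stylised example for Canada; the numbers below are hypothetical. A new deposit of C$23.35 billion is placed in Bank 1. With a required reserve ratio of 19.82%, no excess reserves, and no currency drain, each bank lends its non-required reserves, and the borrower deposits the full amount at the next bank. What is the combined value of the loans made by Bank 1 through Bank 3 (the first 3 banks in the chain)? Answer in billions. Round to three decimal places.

C$45.769 billion

Bank i lends (1 − rr)^i of the original deposit: Bank 1 lends 23.35·0.8018 ≈ 18.7220, Bank 2 lends 23.35·0.8018² ≈ 15.0113, and so on.
Summing a geometric series: total = 23.35·[0.8018·(1 − 0.8018^3) / (1 − 0.8018)] ≈ 45.7694 billion.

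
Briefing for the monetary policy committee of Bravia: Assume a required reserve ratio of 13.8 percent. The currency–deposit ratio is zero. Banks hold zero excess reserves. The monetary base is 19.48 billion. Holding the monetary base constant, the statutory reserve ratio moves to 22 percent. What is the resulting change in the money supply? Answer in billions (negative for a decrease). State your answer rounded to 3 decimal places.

Initially m₁ = 1 / (0.138) ≈ 7.246377, so M₁ = 7.246377 × 19.48 ≈ 141.1594 billion.
After the change m₂ = 1 / (0.22) ≈ 4.545455, so M₂ = 4.545455 × 19.48 ≈ 88.5455 billion.
ΔM = M₂ − M₁ = 88.5455 − 141.1594 = -52.6139 billion.

-52.614 billion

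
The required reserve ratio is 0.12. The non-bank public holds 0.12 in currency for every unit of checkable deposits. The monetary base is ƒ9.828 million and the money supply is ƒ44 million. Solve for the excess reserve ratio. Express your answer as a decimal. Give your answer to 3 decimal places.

0.010

Using m = M/MB = 44/9.828 ≈ 4.477004. Since m = (1 + c)/(c + rr + e), the denominator satisfies c + rr + e = (1 + c)/m = (1 + 0.12) / 4.477004 ≈ 0.250167.
With c = 0.12 and rr = 0.12, the excess reserve ratio is 0.250167 − 0.12 − 0.12 = 0.010167.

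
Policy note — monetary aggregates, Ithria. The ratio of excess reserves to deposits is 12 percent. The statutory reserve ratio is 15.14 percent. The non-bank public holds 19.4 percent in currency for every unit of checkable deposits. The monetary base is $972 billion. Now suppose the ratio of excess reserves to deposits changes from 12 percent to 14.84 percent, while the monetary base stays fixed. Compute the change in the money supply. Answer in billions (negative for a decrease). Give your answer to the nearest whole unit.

Initially m₁ = (1 + 0.194) / (0.1514 + 0.12 + 0.194) ≈ 2.5655, so M₁ = 2.5655 × 972 = 2493.666 billion.
After the change m₂ = (1 + 0.194) / (0.1514 + 0.1484 + 0.194) ≈ 2.4180, so M₂ = 2.4180 × 972 = 2350.296 billion.
ΔM = M₂ − M₁ = 2350.296 − 2493.666 = -143.37 billion.

-143 billion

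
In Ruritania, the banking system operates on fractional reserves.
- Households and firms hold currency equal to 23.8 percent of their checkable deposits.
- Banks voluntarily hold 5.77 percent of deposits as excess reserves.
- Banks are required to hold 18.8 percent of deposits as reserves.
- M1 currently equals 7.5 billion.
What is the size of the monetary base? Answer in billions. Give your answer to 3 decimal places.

The money multiplier is m = (1 + c) / (rr + e + c) = (1 + 0.238) / (0.188 + 0.0577 + 0.238) ≈ 2.55944.
MB = M / m = 7.5 / 2.55944 ≈ 2.9303 billion.

2.930 billion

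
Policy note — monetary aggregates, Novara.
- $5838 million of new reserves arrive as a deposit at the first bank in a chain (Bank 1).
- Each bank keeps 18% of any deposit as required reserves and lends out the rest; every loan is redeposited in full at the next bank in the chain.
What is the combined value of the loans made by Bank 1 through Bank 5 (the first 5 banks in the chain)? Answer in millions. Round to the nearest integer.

$16735 million

Bank i lends (1 − rr)^i of the original deposit: Bank 1 lends 5838·0.8200 = 4787.1600, Bank 2 lends 5838·0.8200² = 3925.4712, and so on.
Summing a geometric series: total = 5838·[0.8200·(1 − 0.8200^5) / (1 − 0.8200)] ≈ 16735.3836 million.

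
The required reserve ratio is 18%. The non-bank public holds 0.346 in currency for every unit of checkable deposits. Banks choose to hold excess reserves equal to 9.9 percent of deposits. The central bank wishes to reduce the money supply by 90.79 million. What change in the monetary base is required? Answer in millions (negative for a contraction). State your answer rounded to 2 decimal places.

The money multiplier is m = (1 + c) / (rr + e + c) = (1 + 0.346) / (0.18 + 0.099 + 0.346) = 2.15360.
ΔMB = ΔM / m = (−90.79) / 2.15360 ≈ -42.1573 million.

-42.16 million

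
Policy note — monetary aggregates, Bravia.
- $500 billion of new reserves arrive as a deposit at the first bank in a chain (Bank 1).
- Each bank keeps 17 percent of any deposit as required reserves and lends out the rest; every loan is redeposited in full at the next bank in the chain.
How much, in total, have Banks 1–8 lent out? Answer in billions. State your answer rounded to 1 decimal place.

$1891.4 billion

Bank i lends (1 − rr)^i of the original deposit: Bank 1 lends 500·0.8300 = 415.0000, Bank 2 lends 500·0.8300² = 344.4500, and so on.
Summing a geometric series: total = 500·[0.8300·(1 − 0.8300^8) / (1 − 0.8300)] ≈ 1891.3522 billion.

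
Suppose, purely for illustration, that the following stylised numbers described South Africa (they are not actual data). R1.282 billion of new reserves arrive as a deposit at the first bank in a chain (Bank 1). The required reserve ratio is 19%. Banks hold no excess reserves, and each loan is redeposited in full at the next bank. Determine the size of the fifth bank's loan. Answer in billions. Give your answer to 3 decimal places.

Each bank lends a fraction (1 − rr) = 0.8100 of the deposit it receives, so Bank 5 receives 1.282·0.8100^4 and lends 1.282·0.8100^5 ≈ 0.4470 billion.

R0.447 billion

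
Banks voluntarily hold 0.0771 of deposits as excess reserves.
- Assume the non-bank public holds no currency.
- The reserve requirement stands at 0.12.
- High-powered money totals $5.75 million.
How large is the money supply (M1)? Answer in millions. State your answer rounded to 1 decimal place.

The money multiplier is m = 1 / (rr + e) = 1 / (0.12 + 0.0771) ≈ 5.0736.
So M = m × MB = 5.0736 × 5.75 = 29.1732 million.

$29.2 million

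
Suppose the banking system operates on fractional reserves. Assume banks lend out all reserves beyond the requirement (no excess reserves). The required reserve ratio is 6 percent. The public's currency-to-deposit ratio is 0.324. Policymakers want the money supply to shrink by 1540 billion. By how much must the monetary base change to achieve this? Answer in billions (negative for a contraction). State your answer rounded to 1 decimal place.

The money multiplier is m = (1 + c) / (rr + c) = (1 + 0.324) / (0.06 + 0.324) ≈ 3.447917.
ΔMB = ΔM / m = (−1540) / 3.447917 ≈ -446.6465 billion.

-446.6 billion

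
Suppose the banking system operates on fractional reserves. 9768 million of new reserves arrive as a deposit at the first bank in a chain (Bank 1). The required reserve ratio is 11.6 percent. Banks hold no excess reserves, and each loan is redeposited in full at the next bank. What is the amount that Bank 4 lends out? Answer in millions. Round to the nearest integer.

5965 million

Each bank lends a fraction (1 − rr) = 0.8840 of the deposit it receives, so Bank 4 receives 9768·0.8840^3 and lends 9768·0.8840^4 ≈ 5965.0586 million.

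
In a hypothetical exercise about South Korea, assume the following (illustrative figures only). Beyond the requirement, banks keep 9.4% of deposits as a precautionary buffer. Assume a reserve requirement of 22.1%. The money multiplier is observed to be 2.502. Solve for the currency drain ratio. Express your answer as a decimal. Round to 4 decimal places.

Using m = 2.502. From m = (1 + c)/(c + rr + e), rearranging gives 1 + c = m·(c + rr + e), so c·(1 − m) = m·(rr + e) − 1.
Hence c = [m·(rr + e) − 1]/(1 − m) = [2.502 × (0.221 + 0.094) − 1] / (1 − 2.502) ≈ 0.141059.

0.1411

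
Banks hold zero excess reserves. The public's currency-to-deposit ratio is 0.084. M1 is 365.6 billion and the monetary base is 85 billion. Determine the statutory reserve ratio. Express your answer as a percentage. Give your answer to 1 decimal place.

Using m = M/MB = 365.6/85 ≈ 4.301176. Since m = (1 + c)/(c + rr + e), the denominator satisfies c + rr + e = (1 + c)/m = (1 + 0.084) / 4.301176 ≈ 0.252024.
With c = 0.084 and e = 0, the statutory reserve ratio is 0.252024 − 0.084 − 0 = 0.168024.

16.8%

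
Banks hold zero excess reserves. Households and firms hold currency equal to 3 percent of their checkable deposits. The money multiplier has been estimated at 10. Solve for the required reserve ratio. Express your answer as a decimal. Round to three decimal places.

Using m = 10. Since m = (1 + c)/(c + rr + e), the denominator satisfies c + rr + e = (1 + c)/m = (1 + 0.03) / 10 = 0.103000.
With c = 0.03 and e = 0, the required reserve ratio is 0.103000 − 0.03 − 0 = 0.073.

0.073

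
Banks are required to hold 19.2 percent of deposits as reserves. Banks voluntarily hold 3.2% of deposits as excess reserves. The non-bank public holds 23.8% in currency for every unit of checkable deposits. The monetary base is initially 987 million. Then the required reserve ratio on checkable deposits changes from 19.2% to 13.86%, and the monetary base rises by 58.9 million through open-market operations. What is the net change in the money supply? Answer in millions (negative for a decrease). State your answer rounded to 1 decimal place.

Before: m₁ = (1 + 0.238) / (0.192 + 0.032 + 0.238) ≈ 2.679654, MB₁ = 987, so M₁ = 2.679654 × 987 ≈ 2644.8185 million.
After: m₂ = (1 + 0.238) / (0.1386 + 0.032 + 0.238) ≈ 3.029858, MB₂ = 987 + 58.9 = 1045.9, so M₂ = 3.029858 × 1045.9 ≈ 3168.9285 million.
ΔM = M₂ − M₁ = 3168.9285 − 2644.8185 = 524.11 million.

524.1 million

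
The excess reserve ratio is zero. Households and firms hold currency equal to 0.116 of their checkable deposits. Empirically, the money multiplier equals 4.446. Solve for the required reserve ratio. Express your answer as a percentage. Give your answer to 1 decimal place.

13.5%

Using m = 4.446. Since m = (1 + c)/(c + rr + e), the denominator satisfies c + rr + e = (1 + c)/m = (1 + 0.116) / 4.446 ≈ 0.251012.
With c = 0.116 and e = 0, the required reserve ratio is 0.251012 − 0.116 − 0 = 0.135012.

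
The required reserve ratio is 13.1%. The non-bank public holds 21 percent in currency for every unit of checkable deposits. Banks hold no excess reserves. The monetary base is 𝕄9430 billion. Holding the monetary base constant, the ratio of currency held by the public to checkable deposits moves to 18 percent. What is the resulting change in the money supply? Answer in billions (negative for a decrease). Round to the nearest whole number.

Initially m₁ = (1 + 0.21) / (0.131 + 0.21) ≈ 3.54839, so M₁ = 3.54839 × 9430 = 33461.3177 billion.
After the change m₂ = (1 + 0.18) / (0.131 + 0.18) ≈ 3.79421, so M₂ = 3.79421 × 9430 = 35779.4003 billion.
ΔM = M₂ − M₁ = 35779.4003 − 33461.3177 = 2318.0826 billion.

𝕄2318 billion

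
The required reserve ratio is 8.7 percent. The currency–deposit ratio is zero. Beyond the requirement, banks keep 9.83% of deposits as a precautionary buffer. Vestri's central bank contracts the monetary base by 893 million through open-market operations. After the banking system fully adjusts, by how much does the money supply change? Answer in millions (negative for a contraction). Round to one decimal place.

-4819.2 million

The money multiplier is m = 1 / (rr + e) = 1 / (0.087 + 0.0983) ≈ 5.39665.
The sale removes 893 million of base, so ΔM = m × ΔMB = 5.39665 × (−893) ≈ -4819.2085 million.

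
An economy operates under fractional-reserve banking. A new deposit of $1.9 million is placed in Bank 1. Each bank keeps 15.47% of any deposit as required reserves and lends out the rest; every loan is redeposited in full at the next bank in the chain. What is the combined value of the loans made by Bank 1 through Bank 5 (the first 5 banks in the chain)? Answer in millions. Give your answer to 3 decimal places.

$5.901 million

Bank i lends (1 − rr)^i of the original deposit: Bank 1 lends 1.9·0.8453 ≈ 1.6061, Bank 2 lends 1.9·0.8453² ≈ 1.3576, and so on.
Summing a geometric series: total = 1.9·[0.8453·(1 − 0.8453^5) / (1 − 0.8453)] ≈ 5.9013 million.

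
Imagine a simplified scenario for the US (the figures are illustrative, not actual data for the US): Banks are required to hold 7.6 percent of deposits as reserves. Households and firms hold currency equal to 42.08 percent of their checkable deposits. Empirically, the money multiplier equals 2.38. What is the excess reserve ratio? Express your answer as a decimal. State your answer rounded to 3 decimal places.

Using m = 2.38. Since m = (1 + c)/(c + rr + e), the denominator satisfies c + rr + e = (1 + c)/m = (1 + 0.4208) / 2.38 ≈ 0.596975.
With c = 0.4208 and rr = 0.076, the excess reserve ratio is 0.596975 − 0.4208 − 0.076 = 0.100175.

0.100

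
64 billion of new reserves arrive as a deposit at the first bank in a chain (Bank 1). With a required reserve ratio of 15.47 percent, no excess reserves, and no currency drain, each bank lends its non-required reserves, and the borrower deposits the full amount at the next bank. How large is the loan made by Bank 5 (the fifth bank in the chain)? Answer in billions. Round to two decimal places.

Each bank lends a fraction (1 − rr) = 0.8453 of the deposit it receives, so Bank 5 receives 64·0.8453^4 and lends 64·0.8453^5 ≈ 27.6207 billion.

27.62 billion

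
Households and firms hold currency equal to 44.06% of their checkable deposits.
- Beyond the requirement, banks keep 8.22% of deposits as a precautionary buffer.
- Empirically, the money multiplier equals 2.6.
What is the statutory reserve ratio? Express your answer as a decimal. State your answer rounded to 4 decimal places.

Using m = 2.6. Since m = (1 + c)/(c + rr + e), the denominator satisfies c + rr + e = (1 + c)/m = (1 + 0.4406) / 2.6 ≈ 0.554077.
With c = 0.4406 and e = 0.0822, the statutory reserve ratio is 0.554077 − 0.4406 − 0.0822 = 0.031277.

0.0313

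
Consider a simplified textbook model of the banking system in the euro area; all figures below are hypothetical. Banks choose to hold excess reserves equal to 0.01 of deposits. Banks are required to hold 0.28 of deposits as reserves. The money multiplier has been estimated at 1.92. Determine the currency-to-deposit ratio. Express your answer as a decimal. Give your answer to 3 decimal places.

0.482

Using m = 1.92. From m = (1 + c)/(c + rr + e), rearranging gives 1 + c = m·(c + rr + e), so c·(1 − m) = m·(rr + e) − 1.
Hence c = [m·(rr + e) − 1]/(1 − m) = [1.92 × (0.28 + 0.01) − 1] / (1 − 1.92) ≈ 0.481739.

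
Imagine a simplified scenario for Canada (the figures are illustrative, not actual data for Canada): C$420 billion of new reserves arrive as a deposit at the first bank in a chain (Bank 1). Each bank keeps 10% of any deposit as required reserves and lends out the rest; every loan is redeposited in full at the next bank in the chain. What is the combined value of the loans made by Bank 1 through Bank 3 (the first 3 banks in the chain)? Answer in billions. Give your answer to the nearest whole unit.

C$1024 billion

Bank i lends (1 − rr)^i of the original deposit: Bank 1 lends 420·0.9000 = 378.0000, Bank 2 lends 420·0.9000² = 340.2000, and so on.
Summing a geometric series: total = 420·[0.9000·(1 − 0.9000^3) / (1 − 0.9000)] = 1024.3800 billion.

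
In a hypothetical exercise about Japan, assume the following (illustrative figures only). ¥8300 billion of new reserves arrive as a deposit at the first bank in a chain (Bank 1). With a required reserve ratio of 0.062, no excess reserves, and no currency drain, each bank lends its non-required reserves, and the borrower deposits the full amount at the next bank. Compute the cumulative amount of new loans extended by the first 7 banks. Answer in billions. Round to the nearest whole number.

Bank i lends (1 − rr)^i of the original deposit: Bank 1 lends 8300·0.9380 = 7785.4000, Bank 2 lends 8300·0.9380² = 7302.7052, and so on.
Summing a geometric series: total = 8300·[0.9380·(1 − 0.9380^7) / (1 − 0.9380)] ≈ 45346.0815 billion.

¥45346 billion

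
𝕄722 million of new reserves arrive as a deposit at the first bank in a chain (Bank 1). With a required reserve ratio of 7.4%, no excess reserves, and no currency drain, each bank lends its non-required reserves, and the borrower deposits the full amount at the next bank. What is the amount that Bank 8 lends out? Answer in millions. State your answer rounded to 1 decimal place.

𝕄390.3 million

Each bank lends a fraction (1 − rr) = 0.9260 of the deposit it receives, so Bank 8 receives 722·0.9260^7 and lends 722·0.9260^8 ≈ 390.3239 million.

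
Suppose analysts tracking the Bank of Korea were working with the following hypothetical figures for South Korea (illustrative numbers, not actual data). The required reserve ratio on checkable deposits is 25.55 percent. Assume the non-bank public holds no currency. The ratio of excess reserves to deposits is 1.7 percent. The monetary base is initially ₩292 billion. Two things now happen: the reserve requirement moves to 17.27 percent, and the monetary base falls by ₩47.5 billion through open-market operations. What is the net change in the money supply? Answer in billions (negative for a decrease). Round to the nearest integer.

₩217 billion

Before: m₁ = 1 / (0.2555 + 0.017) ≈ 3.6697, MB₁ = 292, so M₁ = 3.6697 × 292 = 1071.5524 billion.
After: m₂ = 1 / (0.1727 + 0.017) ≈ 5.2715, MB₂ = 292 − 47.5 = 244.5, so M₂ = 5.2715 × 244.5 ≈ 1288.8818 billion.
ΔM = M₂ − M₁ = 1288.8818 − 1071.5524 = 217.3294 billion.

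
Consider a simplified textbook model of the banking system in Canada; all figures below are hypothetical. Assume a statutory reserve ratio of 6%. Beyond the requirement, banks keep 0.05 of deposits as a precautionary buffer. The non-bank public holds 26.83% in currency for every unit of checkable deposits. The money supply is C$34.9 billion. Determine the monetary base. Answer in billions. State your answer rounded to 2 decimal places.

C$10.41 billion

The money multiplier is m = (1 + c) / (rr + e + c) = (1 + 0.2683) / (0.06 + 0.05 + 0.2683) ≈ 3.35263.
MB = M / m = 34.9 / 3.35263 ≈ 10.4097 billion.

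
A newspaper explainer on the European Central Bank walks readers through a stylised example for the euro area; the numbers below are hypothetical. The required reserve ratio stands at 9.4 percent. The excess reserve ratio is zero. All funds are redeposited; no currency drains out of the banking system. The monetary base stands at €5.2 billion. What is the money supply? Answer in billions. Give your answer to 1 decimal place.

With no currency drain or excess reserves, the money multiplier is m = 1/rr = 1/0.094 ≈ 10.6383.
Money supply M = m × MB = 10.6383 × 5.2 ≈ 55.3192 billion.

€55.3 billion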